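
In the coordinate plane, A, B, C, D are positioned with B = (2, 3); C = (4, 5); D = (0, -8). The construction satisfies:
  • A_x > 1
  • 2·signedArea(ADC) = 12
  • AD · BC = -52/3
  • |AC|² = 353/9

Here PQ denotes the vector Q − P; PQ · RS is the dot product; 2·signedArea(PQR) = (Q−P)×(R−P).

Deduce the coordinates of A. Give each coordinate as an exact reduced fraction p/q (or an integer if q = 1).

A = (4/3, -2/3)

1. A_x = 4/3  [2·signedArea(ADC) = 12 ∩ AD · BC = -52/3]
2. A_y = -2/3  [2·signedArea(ADC) = 12 ∩ AD · BC = -52/3]
   → A = (4/3, -2/3)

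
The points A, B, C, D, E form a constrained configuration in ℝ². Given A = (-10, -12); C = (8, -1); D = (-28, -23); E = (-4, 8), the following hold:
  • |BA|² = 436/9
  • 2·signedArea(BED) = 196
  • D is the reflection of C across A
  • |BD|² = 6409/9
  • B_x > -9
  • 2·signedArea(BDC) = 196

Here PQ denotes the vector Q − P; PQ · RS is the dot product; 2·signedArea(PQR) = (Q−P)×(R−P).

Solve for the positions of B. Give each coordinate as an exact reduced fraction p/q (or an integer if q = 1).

B = (-8, -16/3)

1. B_x = -8  [2·signedArea(BED) = 196 ∩ 2·signedArea(BDC) = 196]
2. B_y = -16/3  [2·signedArea(BED) = 196 ∩ 2·signedArea(BDC) = 196]
   → B = (-8, -16/3)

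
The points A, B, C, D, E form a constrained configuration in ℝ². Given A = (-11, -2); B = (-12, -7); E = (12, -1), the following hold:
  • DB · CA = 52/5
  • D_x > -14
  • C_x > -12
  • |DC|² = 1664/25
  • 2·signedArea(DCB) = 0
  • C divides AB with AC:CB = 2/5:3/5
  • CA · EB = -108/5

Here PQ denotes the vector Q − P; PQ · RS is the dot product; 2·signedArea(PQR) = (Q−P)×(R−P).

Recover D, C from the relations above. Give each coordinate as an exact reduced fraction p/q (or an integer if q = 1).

C = (-57/5, -4)
D = (-13, -12)

1. C_x = -57/5  [C divides AB with AC:CB = 2/5:3/5]
2. C_y = -4  [C divides AB with AC:CB = 2/5:3/5]
   → C = (-57/5, -4)
3. D_x = -13  [2·signedArea(DCB) = 0 ∩ DB · CA = 52/5]
4. D_y = -12  [2·signedArea(DCB) = 0 ∩ DB · CA = 52/5]
   → D = (-13, -12)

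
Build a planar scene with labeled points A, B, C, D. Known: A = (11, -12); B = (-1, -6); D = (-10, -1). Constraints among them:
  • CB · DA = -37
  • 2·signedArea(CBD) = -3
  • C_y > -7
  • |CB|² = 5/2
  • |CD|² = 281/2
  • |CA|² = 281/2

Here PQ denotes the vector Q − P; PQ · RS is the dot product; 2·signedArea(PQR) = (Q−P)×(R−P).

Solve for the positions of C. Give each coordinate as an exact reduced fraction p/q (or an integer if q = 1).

C = (1/2, -13/2)

1. C_x = 1/2  [CB · DA = -37 ∩ 2·signedArea(CBD) = -3]
2. C_y = -13/2  [CB · DA = -37 ∩ 2·signedArea(CBD) = -3]
   → C = (1/2, -13/2)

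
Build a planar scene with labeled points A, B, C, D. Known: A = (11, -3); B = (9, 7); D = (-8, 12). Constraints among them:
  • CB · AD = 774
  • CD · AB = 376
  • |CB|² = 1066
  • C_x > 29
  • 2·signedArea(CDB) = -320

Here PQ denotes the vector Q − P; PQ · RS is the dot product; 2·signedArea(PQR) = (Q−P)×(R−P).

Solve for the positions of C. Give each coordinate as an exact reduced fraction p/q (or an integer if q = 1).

1. C_x = 30  [CB · AD = 774 ∩ CD · AB = 376]
2. C_y = -18  [CB · AD = 774 ∩ CD · AB = 376]
   → C = (30, -18)

C = (30, -18)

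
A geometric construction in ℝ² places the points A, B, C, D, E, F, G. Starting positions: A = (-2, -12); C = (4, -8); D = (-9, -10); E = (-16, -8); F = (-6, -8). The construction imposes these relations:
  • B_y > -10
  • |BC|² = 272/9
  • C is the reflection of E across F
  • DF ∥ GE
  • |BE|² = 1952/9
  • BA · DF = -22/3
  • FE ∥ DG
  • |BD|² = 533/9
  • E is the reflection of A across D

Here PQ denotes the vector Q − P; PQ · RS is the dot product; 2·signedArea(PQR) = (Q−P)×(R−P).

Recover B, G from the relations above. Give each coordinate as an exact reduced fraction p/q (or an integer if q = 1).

1. B_x = -4/3  [line -3·x + -2·y + -68/3 = 0 ∩ |BC|² = 272/9]
2. B_y = -28/3  [line -3·x + -2·y + -68/3 = 0 ∩ |BC|² = 272/9]
   → B = (-4/3, -28/3)
3. G_x = -19  [DF ∥ GE ∩ FE ∥ DG]
4. G_y = -10  [DF ∥ GE ∩ FE ∥ DG]
   → G = (-19, -10)

B = (-4/3, -28/3)
G = (-19, -10)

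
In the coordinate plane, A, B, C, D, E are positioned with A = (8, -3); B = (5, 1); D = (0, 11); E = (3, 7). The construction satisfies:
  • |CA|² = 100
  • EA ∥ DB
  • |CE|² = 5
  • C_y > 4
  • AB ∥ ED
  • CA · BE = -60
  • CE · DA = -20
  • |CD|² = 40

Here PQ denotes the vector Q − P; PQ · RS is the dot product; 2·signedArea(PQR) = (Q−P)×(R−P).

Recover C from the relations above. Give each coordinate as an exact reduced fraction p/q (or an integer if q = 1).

C = (2, 5)

1. C_x = 2  [CE · DA = -20 ∩ CA · BE = -60]
2. C_y = 5  [CE · DA = -20 ∩ CA · BE = -60]
   → C = (2, 5)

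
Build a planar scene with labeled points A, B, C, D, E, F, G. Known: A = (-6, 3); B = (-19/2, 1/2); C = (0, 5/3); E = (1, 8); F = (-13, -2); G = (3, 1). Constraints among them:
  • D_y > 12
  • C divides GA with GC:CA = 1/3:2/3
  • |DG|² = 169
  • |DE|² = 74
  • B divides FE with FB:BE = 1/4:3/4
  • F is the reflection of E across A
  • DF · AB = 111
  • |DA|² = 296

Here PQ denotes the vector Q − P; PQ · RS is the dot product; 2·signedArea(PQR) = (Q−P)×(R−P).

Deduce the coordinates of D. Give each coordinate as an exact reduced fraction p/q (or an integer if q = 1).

1. D_x = 8  [line 7/2·x + 5/2·y + -121/2 = 0 ∩ |DE|² = 74]
2. D_y = 13  [line 7/2·x + 5/2·y + -121/2 = 0 ∩ |DE|² = 74]
   → D = (8, 13)

D = (8, 13)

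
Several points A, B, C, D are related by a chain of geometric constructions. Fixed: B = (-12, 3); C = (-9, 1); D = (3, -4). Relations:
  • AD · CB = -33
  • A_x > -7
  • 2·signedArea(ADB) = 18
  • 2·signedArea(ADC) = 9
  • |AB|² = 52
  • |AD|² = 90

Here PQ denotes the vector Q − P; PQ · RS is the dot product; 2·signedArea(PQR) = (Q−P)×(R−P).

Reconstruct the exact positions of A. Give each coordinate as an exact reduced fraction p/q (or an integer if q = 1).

A = (-6, -1)

1. A_x = -6  [2·signedArea(ADC) = 9 ∩ 2·signedArea(ADB) = 18]
2. A_y = -1  [2·signedArea(ADC) = 9 ∩ 2·signedArea(ADB) = 18]
   → A = (-6, -1)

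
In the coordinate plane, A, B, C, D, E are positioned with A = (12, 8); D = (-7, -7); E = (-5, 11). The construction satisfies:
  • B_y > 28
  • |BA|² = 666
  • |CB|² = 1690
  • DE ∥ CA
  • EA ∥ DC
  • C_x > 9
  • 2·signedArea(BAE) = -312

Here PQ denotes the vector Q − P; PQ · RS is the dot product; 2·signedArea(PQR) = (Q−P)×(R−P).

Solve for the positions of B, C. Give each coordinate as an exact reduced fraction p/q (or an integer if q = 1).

1. B_x = -3  [line -3·x + -17·y + 484 = 0 ∩ |BA|² = 666]
2. B_y = 29  [line -3·x + -17·y + 484 = 0 ∩ |BA|² = 666]
   → B = (-3, 29)
3. C_x = 10  [DE ∥ CA ∩ EA ∥ DC]
4. C_y = -10  [DE ∥ CA ∩ EA ∥ DC]
   → C = (10, -10)

B = (-3, 29)
C = (10, -10)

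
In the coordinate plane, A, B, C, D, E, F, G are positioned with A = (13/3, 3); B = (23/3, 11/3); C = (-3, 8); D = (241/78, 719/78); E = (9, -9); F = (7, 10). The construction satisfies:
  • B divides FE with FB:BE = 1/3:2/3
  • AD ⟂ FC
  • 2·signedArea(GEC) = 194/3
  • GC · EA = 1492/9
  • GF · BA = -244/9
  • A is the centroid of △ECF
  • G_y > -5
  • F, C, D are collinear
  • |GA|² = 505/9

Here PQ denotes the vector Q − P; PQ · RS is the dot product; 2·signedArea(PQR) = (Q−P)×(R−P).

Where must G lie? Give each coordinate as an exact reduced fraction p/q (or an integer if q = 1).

1. G_x = 5/3  [GC · EA = 1492/9 ∩ 2·signedArea(GEC) = 194/3]
2. G_y = -4  [GC · EA = 1492/9 ∩ 2·signedArea(GEC) = 194/3]
   → G = (5/3, -4)

G = (5/3, -4)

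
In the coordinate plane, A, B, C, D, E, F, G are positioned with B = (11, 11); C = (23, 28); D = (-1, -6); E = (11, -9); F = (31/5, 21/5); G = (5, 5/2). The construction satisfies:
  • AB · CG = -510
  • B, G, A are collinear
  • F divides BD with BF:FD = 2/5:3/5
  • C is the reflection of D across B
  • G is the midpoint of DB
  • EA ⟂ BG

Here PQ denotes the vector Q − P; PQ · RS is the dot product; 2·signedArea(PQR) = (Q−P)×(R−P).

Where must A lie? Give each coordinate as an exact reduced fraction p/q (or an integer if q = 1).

A = (683/433, -1017/433)

1. A_x = 683/433  [B, G, A are collinear ∩ EA ⟂ BG]
2. A_y = -1017/433  [B, G, A are collinear ∩ EA ⟂ BG]
   → A = (683/433, -1017/433)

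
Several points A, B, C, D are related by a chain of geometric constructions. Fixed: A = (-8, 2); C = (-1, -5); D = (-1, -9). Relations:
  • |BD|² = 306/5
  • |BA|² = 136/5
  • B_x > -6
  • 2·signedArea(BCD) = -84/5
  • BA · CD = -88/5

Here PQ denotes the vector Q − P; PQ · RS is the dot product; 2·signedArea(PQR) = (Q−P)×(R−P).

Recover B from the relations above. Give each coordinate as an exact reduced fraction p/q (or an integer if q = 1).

B = (-26/5, -12/5)

1. B_x = -26/5  [2·signedArea(BCD) = -84/5 ∩ BA · CD = -88/5]
2. B_y = -12/5  [2·signedArea(BCD) = -84/5 ∩ BA · CD = -88/5]
   → B = (-26/5, -12/5)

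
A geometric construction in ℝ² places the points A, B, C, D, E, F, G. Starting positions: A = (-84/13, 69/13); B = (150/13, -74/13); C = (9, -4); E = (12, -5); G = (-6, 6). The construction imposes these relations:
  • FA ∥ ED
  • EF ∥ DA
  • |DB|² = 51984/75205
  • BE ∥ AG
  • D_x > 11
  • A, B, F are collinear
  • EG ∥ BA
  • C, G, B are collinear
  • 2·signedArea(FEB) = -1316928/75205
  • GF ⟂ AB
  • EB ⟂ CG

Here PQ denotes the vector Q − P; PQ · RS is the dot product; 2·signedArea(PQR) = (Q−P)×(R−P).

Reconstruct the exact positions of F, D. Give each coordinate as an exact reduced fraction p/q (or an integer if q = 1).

D = (69258/5785, -28826/5785)
F = (-37218/5785, 30606/5785)

1. F_x = -37218/5785  [A, B, F are collinear ∩ GF ⟂ AB]
2. F_y = 30606/5785  [A, B, F are collinear ∩ GF ⟂ AB]
   → F = (-37218/5785, 30606/5785)
3. D_x = 69258/5785  [EF ∥ DA ∩ FA ∥ ED]
4. D_y = -28826/5785  [EF ∥ DA ∩ FA ∥ ED]
   → D = (69258/5785, -28826/5785)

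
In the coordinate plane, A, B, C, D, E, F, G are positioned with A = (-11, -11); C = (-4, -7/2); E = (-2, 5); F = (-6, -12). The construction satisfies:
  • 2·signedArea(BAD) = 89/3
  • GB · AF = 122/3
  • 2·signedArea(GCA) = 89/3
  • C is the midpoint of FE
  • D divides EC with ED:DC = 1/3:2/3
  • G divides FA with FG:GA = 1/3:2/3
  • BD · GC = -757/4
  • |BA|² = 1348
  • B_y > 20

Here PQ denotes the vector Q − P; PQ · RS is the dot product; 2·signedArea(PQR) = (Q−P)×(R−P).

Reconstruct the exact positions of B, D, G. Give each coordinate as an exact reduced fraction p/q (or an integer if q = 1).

1. D_x = -8/3  [D divides EC with ED:DC = 1/3:2/3]
2. D_y = 13/6  [D divides EC with ED:DC = 1/3:2/3]
   → D = (-8/3, 13/6)
3. G_x = -23/3  [G divides FA with FG:GA = 1/3:2/3]
4. G_y = -35/3  [G divides FA with FG:GA = 1/3:2/3]
   → G = (-23/3, -35/3)
5. B_x = 7  [2·signedArea(BAD) = 89/3 ∩ GB · AF = 122/3]
6. B_y = 21  [2·signedArea(BAD) = 89/3 ∩ GB · AF = 122/3]
   → B = (7, 21)

B = (7, 21)
D = (-8/3, 13/6)
G = (-23/3, -35/3)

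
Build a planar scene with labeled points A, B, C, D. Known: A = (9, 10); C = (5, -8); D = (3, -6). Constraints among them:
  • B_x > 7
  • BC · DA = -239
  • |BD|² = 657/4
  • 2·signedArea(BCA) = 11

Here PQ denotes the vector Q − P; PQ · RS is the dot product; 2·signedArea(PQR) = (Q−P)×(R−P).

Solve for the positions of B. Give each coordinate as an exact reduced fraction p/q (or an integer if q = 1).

1. B_x = 15/2  [BC · DA = -239 ∩ 2·signedArea(BCA) = 11]
2. B_y = 6  [BC · DA = -239 ∩ 2·signedArea(BCA) = 11]
   → B = (15/2, 6)

B = (15/2, 6)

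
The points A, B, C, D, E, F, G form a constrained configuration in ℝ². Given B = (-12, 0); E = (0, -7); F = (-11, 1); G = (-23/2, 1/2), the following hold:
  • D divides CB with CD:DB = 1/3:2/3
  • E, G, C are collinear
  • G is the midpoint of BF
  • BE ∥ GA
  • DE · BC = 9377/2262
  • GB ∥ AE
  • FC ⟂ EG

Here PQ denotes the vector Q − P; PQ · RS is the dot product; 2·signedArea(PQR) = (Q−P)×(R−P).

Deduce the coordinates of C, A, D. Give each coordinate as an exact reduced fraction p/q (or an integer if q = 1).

A = (1/2, -13/2)
C = (-8579/754, 317/754)
D = (-13103/1131, 317/1131)

1. C_x = -8579/754  [E, G, C are collinear ∩ FC ⟂ EG]
2. C_y = 317/754  [E, G, C are collinear ∩ FC ⟂ EG]
   → C = (-8579/754, 317/754)
3. A_x = 1/2  [GB ∥ AE ∩ BE ∥ GA]
4. A_y = -13/2  [GB ∥ AE ∩ BE ∥ GA]
   → A = (1/2, -13/2)
5. D_x = -13103/1131  [D divides CB with CD:DB = 1/3:2/3]
6. D_y = 317/1131  [D divides CB with CD:DB = 1/3:2/3]
   → D = (-13103/1131, 317/1131)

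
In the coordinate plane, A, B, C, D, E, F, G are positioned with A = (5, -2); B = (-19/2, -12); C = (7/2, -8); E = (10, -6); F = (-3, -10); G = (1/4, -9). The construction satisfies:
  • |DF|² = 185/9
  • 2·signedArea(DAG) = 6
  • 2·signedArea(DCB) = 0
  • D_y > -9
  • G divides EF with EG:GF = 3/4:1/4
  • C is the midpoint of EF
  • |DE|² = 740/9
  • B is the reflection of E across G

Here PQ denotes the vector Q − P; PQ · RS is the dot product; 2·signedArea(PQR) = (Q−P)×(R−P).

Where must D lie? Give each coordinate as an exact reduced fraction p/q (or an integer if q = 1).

D = (4/3, -26/3)

1. D_x = 4/3  [2·signedArea(DCB) = 0 ∩ 2·signedArea(DAG) = 6]
2. D_y = -26/3  [2·signedArea(DCB) = 0 ∩ 2·signedArea(DAG) = 6]
   → D = (4/3, -26/3)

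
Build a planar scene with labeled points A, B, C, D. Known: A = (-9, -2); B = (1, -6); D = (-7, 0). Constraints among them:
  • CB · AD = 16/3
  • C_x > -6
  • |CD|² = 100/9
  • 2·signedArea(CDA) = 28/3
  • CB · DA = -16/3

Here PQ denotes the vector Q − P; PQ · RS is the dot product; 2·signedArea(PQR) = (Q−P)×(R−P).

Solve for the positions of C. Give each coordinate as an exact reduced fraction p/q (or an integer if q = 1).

C = (-5, -8/3)

1. C_x = -5  [2·signedArea(CDA) = 28/3 ∩ CB · DA = -16/3]
2. C_y = -8/3  [2·signedArea(CDA) = 28/3 ∩ CB · DA = -16/3]
   → C = (-5, -8/3)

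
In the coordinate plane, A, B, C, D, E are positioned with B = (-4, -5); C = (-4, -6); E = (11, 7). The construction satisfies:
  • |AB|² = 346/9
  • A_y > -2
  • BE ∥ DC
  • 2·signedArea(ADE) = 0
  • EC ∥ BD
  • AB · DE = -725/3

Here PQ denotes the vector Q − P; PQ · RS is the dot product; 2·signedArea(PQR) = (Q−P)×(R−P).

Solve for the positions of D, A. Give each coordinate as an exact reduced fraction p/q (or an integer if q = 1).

A = (1, -4/3)
D = (-19, -18)

1. D_x = -19  [BE ∥ DC ∩ EC ∥ BD]
2. D_y = -18  [BE ∥ DC ∩ EC ∥ BD]
   → D = (-19, -18)
3. A_x = 1  [2·signedArea(ADE) = 0 ∩ AB · DE = -725/3]
4. A_y = -4/3  [2·signedArea(ADE) = 0 ∩ AB · DE = -725/3]
   → A = (1, -4/3)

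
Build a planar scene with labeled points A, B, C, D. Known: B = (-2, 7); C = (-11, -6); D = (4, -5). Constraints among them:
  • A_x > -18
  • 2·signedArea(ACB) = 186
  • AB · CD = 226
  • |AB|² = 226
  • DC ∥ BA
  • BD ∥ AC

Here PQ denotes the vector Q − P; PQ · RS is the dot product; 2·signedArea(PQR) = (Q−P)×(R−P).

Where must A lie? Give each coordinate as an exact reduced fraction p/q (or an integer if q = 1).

A = (-17, 6)

1. A_x = -17  [BD ∥ AC ∩ DC ∥ BA]
2. A_y = 6  [BD ∥ AC ∩ DC ∥ BA]
   → A = (-17, 6)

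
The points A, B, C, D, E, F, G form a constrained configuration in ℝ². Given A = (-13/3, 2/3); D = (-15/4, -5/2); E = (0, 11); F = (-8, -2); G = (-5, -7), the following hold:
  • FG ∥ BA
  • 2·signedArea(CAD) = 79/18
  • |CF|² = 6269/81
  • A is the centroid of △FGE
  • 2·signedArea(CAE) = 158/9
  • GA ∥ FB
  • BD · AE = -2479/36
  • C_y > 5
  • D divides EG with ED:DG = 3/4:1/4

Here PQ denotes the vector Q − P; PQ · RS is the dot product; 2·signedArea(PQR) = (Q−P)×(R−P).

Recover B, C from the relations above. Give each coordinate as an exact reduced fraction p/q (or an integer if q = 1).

B = (-22/3, 17/3)
C = (-35/9, 52/9)

1. B_x = -22/3  [FG ∥ BA ∩ GA ∥ FB]
2. B_y = 17/3  [FG ∥ BA ∩ GA ∥ FB]
   → B = (-22/3, 17/3)
3. C_x = -35/9  [2·signedArea(CAD) = 79/18 ∩ 2·signedArea(CAE) = 158/9]
4. C_y = 52/9  [2·signedArea(CAD) = 79/18 ∩ 2·signedArea(CAE) = 158/9]
   → C = (-35/9, 52/9)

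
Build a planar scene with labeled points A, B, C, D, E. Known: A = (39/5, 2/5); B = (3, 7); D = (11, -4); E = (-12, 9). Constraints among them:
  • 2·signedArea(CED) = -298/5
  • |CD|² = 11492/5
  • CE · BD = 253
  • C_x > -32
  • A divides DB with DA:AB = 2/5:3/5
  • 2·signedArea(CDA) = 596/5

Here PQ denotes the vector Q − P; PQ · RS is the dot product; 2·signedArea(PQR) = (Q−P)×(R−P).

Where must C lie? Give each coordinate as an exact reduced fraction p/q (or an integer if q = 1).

1. C_x = -159/5  [CE · BD = 253 ∩ 2·signedArea(CDA) = 596/5]
2. C_y = 88/5  [CE · BD = 253 ∩ 2·signedArea(CDA) = 596/5]
   → C = (-159/5, 88/5)

C = (-159/5, 88/5)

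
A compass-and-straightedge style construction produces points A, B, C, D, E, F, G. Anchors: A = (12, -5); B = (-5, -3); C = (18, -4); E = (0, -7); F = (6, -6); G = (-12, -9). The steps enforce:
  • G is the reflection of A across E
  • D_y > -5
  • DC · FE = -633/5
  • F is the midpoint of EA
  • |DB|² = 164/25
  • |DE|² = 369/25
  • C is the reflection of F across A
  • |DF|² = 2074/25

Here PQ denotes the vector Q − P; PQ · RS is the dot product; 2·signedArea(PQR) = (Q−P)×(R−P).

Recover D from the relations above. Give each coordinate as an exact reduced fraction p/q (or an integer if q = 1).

D = (-3, -23/5)

1. D_x = -3  [line 6·x + 1·y + 113/5 = 0 ∩ |DE|² = 369/25]
2. D_y = -23/5  [line 6·x + 1·y + 113/5 = 0 ∩ |DE|² = 369/25]
   → D = (-3, -23/5)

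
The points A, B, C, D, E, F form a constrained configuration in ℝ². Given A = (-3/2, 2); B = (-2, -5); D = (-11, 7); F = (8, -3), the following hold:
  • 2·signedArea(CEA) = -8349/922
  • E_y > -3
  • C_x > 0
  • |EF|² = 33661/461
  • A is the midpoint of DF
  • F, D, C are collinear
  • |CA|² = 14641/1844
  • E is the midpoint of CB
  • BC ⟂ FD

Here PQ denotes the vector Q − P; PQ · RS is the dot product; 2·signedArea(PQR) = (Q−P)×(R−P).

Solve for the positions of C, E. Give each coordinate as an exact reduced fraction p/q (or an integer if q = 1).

C = (458/461, 317/461)
E = (-232/461, -994/461)

1. C_x = 458/461  [F, D, C are collinear ∩ BC ⟂ FD]
2. C_y = 317/461  [F, D, C are collinear ∩ BC ⟂ FD]
   → C = (458/461, 317/461)
3. E_x = -232/461  [E is the midpoint of CB]
4. E_y = -994/461  [E is the midpoint of CB]
   → E = (-232/461, -994/461)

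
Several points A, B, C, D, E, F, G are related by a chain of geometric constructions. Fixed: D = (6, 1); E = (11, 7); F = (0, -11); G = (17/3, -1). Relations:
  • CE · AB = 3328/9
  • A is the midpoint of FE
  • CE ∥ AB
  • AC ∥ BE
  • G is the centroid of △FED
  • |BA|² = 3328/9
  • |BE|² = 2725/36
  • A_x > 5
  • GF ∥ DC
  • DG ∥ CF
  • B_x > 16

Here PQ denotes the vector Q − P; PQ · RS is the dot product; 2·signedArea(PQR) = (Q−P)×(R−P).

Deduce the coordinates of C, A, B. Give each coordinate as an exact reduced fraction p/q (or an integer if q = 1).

1. C_x = 1/3  [DG ∥ CF ∩ GF ∥ DC]
2. C_y = -9  [DG ∥ CF ∩ GF ∥ DC]
   → C = (1/3, -9)
3. A_x = 11/2  [A is the midpoint of FE]
4. A_y = -2  [A is the midpoint of FE]
   → A = (11/2, -2)
5. B_x = 97/6  [AC ∥ BE ∩ CE ∥ AB]
6. B_y = 14  [AC ∥ BE ∩ CE ∥ AB]
   → B = (97/6, 14)

A = (11/2, -2)
B = (97/6, 14)
C = (1/3, -9)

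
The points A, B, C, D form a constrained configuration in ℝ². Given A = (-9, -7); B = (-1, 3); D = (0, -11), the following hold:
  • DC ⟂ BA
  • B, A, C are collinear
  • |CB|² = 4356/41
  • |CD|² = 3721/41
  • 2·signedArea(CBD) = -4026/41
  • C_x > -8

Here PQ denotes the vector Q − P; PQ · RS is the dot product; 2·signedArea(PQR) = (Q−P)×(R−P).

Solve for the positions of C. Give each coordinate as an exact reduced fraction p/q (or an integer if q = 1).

1. C_x = -305/41  [B, A, C are collinear ∩ DC ⟂ BA]
2. C_y = -207/41  [B, A, C are collinear ∩ DC ⟂ BA]
   → C = (-305/41, -207/41)

C = (-305/41, -207/41)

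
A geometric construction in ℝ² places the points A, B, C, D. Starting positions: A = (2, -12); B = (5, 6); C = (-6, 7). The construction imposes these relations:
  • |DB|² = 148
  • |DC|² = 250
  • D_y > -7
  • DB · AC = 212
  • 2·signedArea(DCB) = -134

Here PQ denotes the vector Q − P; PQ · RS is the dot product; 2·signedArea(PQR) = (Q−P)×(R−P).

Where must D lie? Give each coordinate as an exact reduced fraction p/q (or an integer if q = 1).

1. D_x = 3  [2·signedArea(DCB) = -134 ∩ DB · AC = 212]
2. D_y = -6  [2·signedArea(DCB) = -134 ∩ DB · AC = 212]
   → D = (3, -6)

D = (3, -6)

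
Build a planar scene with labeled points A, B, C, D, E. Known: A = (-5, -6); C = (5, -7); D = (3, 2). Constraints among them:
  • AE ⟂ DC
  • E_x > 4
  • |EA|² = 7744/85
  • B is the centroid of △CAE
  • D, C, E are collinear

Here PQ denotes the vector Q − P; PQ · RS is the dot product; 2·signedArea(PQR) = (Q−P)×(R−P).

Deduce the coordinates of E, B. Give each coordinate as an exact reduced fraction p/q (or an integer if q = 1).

B = (367/255, -1439/255)
E = (367/85, -334/85)

1. E_x = 367/85  [D, C, E are collinear ∩ AE ⟂ DC]
2. E_y = -334/85  [D, C, E are collinear ∩ AE ⟂ DC]
   → E = (367/85, -334/85)
3. B_x = 367/255  [B is the centroid of △CAE]
4. B_y = -1439/255  [B is the centroid of △CAE]
   → B = (367/255, -1439/255)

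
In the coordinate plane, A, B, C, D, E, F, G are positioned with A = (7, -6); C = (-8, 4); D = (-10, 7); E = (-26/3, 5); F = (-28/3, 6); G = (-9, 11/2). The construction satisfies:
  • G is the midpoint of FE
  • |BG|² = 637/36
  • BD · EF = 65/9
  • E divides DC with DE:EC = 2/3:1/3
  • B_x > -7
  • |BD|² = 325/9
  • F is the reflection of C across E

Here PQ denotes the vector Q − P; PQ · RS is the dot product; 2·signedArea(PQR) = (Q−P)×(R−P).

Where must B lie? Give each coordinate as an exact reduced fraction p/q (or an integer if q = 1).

B = (-20/3, 2)

1. B_x = -20/3  [line 2/3·x + -1·y + 58/9 = 0 ∩ |BD|² = 325/9]
2. B_y = 2  [line 2/3·x + -1·y + 58/9 = 0 ∩ |BD|² = 325/9]
   → B = (-20/3, 2)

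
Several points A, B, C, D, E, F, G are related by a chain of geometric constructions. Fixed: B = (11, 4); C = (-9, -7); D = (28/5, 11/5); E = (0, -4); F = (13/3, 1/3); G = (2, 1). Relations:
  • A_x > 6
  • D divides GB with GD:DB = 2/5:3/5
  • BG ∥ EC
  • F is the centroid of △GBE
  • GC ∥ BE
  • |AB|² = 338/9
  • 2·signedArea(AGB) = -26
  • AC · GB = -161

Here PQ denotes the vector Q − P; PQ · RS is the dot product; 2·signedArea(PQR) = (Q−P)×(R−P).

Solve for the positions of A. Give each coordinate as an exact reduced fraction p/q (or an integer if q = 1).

A = (20/3, -1/3)

1. A_x = 20/3  [2·signedArea(AGB) = -26 ∩ AC · GB = -161]
2. A_y = -1/3  [2·signedArea(AGB) = -26 ∩ AC · GB = -161]
   → A = (20/3, -1/3)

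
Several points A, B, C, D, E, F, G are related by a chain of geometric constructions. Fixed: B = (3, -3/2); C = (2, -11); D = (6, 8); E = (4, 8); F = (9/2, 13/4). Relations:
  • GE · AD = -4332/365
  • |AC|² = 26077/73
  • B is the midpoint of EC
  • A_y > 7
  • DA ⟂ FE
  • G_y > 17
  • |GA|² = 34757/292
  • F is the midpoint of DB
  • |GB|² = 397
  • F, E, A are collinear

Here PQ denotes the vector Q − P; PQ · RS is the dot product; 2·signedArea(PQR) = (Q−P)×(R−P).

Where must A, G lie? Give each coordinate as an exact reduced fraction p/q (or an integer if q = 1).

1. A_x = 1468/365  [F, E, A are collinear ∩ DA ⟂ FE]
2. A_y = 2844/365  [F, E, A are collinear ∩ DA ⟂ FE]
   → A = (1468/365, 2844/365)
3. G_x = 9  [line -722/365·x + -76/365·y + 7828/365 = 0 ∩ |GA|² = 34757/292]
4. G_y = 35/2  [line -722/365·x + -76/365·y + 7828/365 = 0 ∩ |GA|² = 34757/292]
   → G = (9, 35/2)

A = (1468/365, 2844/365)
G = (9, 35/2)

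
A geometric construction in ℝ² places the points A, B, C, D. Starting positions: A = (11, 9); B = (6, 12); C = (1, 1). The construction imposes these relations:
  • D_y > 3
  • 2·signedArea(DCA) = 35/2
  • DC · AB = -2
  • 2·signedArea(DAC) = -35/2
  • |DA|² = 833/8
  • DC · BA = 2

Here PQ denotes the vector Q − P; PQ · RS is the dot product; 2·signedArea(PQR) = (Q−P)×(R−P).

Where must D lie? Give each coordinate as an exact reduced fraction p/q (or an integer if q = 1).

1. D_x = 9/4  [DC · AB = -2 ∩ 2·signedArea(DCA) = 35/2]
2. D_y = 15/4  [DC · AB = -2 ∩ 2·signedArea(DCA) = 35/2]
   → D = (9/4, 15/4)

D = (9/4, 15/4)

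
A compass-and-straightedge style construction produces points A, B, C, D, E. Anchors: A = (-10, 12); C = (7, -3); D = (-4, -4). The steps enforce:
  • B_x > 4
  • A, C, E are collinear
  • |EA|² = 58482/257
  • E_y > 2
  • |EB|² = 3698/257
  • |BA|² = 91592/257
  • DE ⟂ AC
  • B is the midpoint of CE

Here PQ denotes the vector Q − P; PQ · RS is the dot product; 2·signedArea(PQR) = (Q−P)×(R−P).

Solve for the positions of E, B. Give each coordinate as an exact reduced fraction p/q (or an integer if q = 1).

B = (1068/257, -126/257)
E = (337/257, 519/257)

1. E_x = 337/257  [A, C, E are collinear ∩ DE ⟂ AC]
2. E_y = 519/257  [A, C, E are collinear ∩ DE ⟂ AC]
   → E = (337/257, 519/257)
3. B_x = 1068/257  [B is the midpoint of CE]
4. B_y = -126/257  [B is the midpoint of CE]
   → B = (1068/257, -126/257)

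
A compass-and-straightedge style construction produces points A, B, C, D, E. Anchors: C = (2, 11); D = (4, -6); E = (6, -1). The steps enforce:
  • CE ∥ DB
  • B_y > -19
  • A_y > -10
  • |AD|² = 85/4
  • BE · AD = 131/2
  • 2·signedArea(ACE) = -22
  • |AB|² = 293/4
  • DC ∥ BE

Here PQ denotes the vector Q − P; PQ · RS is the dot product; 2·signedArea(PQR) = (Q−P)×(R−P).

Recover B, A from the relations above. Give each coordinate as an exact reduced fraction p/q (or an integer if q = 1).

1. B_x = 8  [DC ∥ BE ∩ CE ∥ DB]
2. B_y = -18  [DC ∥ BE ∩ CE ∥ DB]
   → B = (8, -18)
3. A_x = 7  [2·signedArea(ACE) = -22 ∩ BE · AD = 131/2]
4. A_y = -19/2  [2·signedArea(ACE) = -22 ∩ BE · AD = 131/2]
   → A = (7, -19/2)

A = (7, -19/2)
B = (8, -18)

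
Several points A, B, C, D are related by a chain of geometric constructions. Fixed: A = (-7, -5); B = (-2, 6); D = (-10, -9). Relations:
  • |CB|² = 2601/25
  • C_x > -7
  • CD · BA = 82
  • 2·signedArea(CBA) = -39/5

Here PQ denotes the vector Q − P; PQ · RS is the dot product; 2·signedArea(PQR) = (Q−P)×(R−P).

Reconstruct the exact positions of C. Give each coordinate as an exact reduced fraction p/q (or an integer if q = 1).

C = (-34/5, -3)

1. C_x = -34/5  [CD · BA = 82 ∩ 2·signedArea(CBA) = -39/5]
2. C_y = -3  [CD · BA = 82 ∩ 2·signedArea(CBA) = -39/5]
   → C = (-34/5, -3)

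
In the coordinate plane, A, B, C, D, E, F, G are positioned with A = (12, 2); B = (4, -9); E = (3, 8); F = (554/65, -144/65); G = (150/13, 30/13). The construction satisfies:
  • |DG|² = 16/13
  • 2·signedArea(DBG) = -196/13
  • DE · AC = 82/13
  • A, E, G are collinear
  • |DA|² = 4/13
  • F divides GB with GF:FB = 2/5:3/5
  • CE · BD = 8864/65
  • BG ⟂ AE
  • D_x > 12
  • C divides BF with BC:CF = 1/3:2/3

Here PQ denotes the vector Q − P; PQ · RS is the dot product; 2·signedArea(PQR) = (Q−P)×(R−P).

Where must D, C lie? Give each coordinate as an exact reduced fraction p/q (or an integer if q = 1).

1. D_x = 162/13  [line -147/13·x + 98/13·y + 1666/13 = 0 ∩ |DA|² = 4/13]
2. D_y = 22/13  [line -147/13·x + 98/13·y + 1666/13 = 0 ∩ |DA|² = 4/13]
   → D = (162/13, 22/13)
3. C_x = 358/65  [DE · AC = 82/13 ∩ C divides BF with BC:CF = 1/3:2/3]
4. C_y = -438/65  [DE · AC = 82/13 ∩ C divides BF with BC:CF = 1/3:2/3]
   → C = (358/65, -438/65)

C = (358/65, -438/65)
D = (162/13, 22/13)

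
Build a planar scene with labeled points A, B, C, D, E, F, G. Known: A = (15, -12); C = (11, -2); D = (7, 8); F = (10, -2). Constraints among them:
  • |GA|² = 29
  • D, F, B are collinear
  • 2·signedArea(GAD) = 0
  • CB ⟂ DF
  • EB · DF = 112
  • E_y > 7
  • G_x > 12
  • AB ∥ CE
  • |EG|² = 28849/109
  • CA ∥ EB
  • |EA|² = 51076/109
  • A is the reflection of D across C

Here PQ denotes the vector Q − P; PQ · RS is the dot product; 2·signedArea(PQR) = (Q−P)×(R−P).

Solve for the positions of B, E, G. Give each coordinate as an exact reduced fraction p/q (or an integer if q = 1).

B = (1099/109, -248/109)
E = (663/109, 842/109)
G = (13, -7)

1. B_x = 1099/109  [D, F, B are collinear ∩ CB ⟂ DF]
2. B_y = -248/109  [D, F, B are collinear ∩ CB ⟂ DF]
   → B = (1099/109, -248/109)
3. E_x = 663/109  [CA ∥ EB ∩ AB ∥ CE]
4. E_y = 842/109  [CA ∥ EB ∩ AB ∥ CE]
   → E = (663/109, 842/109)
5. G_x = 13  [line -20·x + -8·y + 204 = 0 ∩ |EG|² = 28849/109]
6. G_y = -7  [line -20·x + -8·y + 204 = 0 ∩ |EG|² = 28849/109]
   → G = (13, -7)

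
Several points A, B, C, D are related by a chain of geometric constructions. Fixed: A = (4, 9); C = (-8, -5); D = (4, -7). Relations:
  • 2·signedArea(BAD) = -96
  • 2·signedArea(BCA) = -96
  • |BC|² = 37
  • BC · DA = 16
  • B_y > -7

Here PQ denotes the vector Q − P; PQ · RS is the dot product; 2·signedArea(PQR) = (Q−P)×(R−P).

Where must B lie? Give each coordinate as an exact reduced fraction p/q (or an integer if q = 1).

1. B_x = -2  [2·signedArea(BCA) = -96 ∩ BC · DA = 16]
2. B_y = -6  [2·signedArea(BCA) = -96 ∩ BC · DA = 16]
   → B = (-2, -6)

B = (-2, -6)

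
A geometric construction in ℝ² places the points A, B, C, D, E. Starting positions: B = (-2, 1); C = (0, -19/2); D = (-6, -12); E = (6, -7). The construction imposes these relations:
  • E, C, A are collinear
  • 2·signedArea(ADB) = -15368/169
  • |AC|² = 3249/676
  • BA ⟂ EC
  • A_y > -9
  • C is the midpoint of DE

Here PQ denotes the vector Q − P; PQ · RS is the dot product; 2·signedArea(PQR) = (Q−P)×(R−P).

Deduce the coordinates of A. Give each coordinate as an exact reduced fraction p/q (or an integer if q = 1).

A = (342/169, -1463/169)

1. A_x = 342/169  [E, C, A are collinear ∩ BA ⟂ EC]
2. A_y = -1463/169  [E, C, A are collinear ∩ BA ⟂ EC]
   → A = (342/169, -1463/169)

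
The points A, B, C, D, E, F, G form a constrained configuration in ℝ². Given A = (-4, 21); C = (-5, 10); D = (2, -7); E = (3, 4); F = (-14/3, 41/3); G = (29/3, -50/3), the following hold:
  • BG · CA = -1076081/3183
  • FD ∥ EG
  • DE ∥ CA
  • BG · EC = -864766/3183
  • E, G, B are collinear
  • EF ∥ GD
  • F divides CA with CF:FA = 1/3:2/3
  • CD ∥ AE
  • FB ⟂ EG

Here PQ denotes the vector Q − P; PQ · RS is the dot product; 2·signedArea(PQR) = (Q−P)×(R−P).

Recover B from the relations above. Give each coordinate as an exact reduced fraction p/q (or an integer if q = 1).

B = (-1741/3183, 47731/3183)

1. B_x = -1741/3183  [E, G, B are collinear ∩ FB ⟂ EG]
2. B_y = 47731/3183  [E, G, B are collinear ∩ FB ⟂ EG]
   → B = (-1741/3183, 47731/3183)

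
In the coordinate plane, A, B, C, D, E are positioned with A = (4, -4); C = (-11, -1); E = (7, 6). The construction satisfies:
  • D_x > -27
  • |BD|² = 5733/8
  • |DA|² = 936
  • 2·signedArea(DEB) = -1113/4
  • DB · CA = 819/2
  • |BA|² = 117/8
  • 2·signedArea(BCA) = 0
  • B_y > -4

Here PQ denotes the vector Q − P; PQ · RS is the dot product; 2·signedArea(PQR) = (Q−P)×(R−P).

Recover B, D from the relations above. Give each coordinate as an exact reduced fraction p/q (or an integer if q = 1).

1. B_x = 1/4  [line 3·x + 15·y + 48 = 0 ∩ |BA|² = 117/8]
2. B_y = -13/4  [line 3·x + 15·y + 48 = 0 ∩ |BA|² = 117/8]
   → B = (1/4, -13/4)
3. D_x = -26  [2·signedArea(DEB) = -1113/4 ∩ DB · CA = 819/2]
4. D_y = 2  [2·signedArea(DEB) = -1113/4 ∩ DB · CA = 819/2]
   → D = (-26, 2)

B = (1/4, -13/4)
D = (-26, 2)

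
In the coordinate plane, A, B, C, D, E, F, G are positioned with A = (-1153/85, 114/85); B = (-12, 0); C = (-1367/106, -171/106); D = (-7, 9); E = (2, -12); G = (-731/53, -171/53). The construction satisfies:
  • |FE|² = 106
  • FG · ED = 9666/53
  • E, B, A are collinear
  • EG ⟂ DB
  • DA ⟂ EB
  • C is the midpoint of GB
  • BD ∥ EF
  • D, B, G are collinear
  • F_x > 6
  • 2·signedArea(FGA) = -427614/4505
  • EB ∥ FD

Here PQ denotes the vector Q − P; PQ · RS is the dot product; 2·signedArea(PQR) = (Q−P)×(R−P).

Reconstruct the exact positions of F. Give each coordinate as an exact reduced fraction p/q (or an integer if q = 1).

F = (7, -3)

1. F_x = 7  [EB ∥ FD ∩ BD ∥ EF]
2. F_y = -3  [EB ∥ FD ∩ BD ∥ EF]
   → F = (7, -3)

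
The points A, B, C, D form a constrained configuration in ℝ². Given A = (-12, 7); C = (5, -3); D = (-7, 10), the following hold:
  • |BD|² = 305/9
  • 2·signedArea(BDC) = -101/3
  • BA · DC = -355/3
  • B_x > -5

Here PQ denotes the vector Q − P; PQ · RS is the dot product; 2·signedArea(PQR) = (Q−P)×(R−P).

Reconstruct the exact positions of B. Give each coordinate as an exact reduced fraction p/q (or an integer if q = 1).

B = (-14/3, 14/3)

1. B_x = -14/3  [2·signedArea(BDC) = -101/3 ∩ BA · DC = -355/3]
2. B_y = 14/3  [2·signedArea(BDC) = -101/3 ∩ BA · DC = -355/3]
   → B = (-14/3, 14/3)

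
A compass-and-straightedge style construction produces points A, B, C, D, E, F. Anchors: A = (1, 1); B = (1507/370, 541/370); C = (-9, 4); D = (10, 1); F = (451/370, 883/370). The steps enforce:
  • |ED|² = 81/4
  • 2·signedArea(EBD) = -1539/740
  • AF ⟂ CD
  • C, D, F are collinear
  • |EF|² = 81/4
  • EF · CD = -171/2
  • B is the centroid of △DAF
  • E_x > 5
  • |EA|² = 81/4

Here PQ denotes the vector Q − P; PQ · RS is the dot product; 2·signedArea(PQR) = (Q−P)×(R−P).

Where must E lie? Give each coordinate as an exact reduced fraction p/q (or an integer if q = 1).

1. E_x = 11/2  [2·signedArea(EBD) = -1539/740 ∩ EF · CD = -171/2]
2. E_y = 1  [2·signedArea(EBD) = -1539/740 ∩ EF · CD = -171/2]
   → E = (11/2, 1)

E = (11/2, 1)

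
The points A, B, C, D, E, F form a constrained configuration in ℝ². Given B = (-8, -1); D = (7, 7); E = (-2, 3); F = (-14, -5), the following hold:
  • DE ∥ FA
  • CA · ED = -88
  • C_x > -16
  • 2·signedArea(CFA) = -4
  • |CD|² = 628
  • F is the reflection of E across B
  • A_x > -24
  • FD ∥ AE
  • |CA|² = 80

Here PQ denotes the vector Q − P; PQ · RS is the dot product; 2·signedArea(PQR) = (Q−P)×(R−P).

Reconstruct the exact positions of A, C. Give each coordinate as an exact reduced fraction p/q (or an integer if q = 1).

A = (-23, -9)
C = (-15, -5)

1. A_x = -23  [FD ∥ AE ∩ DE ∥ FA]
2. A_y = -9  [FD ∥ AE ∩ DE ∥ FA]
   → A = (-23, -9)
3. C_x = -15  [2·signedArea(CFA) = -4 ∩ CA · ED = -88]
4. C_y = -5  [2·signedArea(CFA) = -4 ∩ CA · ED = -88]
   → C = (-15, -5)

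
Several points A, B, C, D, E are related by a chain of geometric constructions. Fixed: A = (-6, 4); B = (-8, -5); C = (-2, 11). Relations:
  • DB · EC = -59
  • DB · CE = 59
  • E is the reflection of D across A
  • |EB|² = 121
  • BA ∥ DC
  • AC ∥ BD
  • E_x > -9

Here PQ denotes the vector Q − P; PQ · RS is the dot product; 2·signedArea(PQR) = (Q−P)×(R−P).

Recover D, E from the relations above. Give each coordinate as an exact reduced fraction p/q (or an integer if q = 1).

1. D_x = -4  [BA ∥ DC ∩ AC ∥ BD]
2. D_y = 2  [BA ∥ DC ∩ AC ∥ BD]
   → D = (-4, 2)
3. E_x = -8  [E is the reflection of D across A]
4. E_y = 6  [E is the reflection of D across A]
   → E = (-8, 6)

D = (-4, 2)
E = (-8, 6)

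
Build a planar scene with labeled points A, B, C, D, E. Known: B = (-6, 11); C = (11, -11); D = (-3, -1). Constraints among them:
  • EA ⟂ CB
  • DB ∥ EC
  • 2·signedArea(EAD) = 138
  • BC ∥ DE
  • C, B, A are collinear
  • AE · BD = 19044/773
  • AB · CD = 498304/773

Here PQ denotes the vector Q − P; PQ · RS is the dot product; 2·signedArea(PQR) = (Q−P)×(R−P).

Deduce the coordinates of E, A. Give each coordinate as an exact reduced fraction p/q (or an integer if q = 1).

1. E_x = 14  [DB ∥ EC ∩ BC ∥ DE]
2. E_y = -23  [DB ∥ EC ∩ BC ∥ DE]
   → E = (14, -23)
3. A_x = 13858/773  [C, B, A are collinear ∩ EA ⟂ CB]
4. A_y = -15433/773  [C, B, A are collinear ∩ EA ⟂ CB]
   → A = (13858/773, -15433/773)

A = (13858/773, -15433/773)
E = (14, -23)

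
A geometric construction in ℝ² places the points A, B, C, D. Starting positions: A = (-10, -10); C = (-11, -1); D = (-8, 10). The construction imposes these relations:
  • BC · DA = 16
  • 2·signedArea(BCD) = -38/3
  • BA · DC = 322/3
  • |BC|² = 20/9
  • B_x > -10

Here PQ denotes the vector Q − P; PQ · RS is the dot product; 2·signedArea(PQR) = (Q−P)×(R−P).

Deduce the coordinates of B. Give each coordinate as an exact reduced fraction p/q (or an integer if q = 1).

B = (-29/3, -1/3)

1. B_x = -29/3  [2·signedArea(BCD) = -38/3 ∩ BC · DA = 16]
2. B_y = -1/3  [2·signedArea(BCD) = -38/3 ∩ BC · DA = 16]
   → B = (-29/3, -1/3)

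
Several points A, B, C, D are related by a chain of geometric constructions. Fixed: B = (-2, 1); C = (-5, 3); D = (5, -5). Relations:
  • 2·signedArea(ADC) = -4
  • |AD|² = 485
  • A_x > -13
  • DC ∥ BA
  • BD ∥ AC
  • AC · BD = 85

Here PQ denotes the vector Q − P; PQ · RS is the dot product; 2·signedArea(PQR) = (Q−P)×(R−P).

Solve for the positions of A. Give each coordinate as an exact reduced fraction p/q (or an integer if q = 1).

1. A_x = -12  [BD ∥ AC ∩ DC ∥ BA]
2. A_y = 9  [BD ∥ AC ∩ DC ∥ BA]
   → A = (-12, 9)

A = (-12, 9)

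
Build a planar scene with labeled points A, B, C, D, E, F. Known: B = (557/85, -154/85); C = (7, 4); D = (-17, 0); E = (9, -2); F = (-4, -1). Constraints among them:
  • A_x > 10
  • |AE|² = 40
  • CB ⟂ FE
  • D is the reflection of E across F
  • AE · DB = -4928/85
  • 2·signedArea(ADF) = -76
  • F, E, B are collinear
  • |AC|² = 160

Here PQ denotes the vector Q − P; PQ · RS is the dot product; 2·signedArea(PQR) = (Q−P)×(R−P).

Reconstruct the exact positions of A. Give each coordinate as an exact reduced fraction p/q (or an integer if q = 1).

1. A_x = 11  [2·signedArea(ADF) = -76 ∩ AE · DB = -4928/85]
2. A_y = -8  [2·signedArea(ADF) = -76 ∩ AE · DB = -4928/85]
   → A = (11, -8)

A = (11, -8)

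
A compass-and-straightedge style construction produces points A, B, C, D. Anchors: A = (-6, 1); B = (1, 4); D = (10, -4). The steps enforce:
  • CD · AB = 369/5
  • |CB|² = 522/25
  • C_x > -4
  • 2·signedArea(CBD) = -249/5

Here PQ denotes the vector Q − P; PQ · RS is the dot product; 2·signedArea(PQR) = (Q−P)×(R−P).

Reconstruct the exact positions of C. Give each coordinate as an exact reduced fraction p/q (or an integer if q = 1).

1. C_x = -16/5  [CD · AB = 369/5 ∩ 2·signedArea(CBD) = -249/5]
2. C_y = 11/5  [CD · AB = 369/5 ∩ 2·signedArea(CBD) = -249/5]
   → C = (-16/5, 11/5)

C = (-16/5, 11/5)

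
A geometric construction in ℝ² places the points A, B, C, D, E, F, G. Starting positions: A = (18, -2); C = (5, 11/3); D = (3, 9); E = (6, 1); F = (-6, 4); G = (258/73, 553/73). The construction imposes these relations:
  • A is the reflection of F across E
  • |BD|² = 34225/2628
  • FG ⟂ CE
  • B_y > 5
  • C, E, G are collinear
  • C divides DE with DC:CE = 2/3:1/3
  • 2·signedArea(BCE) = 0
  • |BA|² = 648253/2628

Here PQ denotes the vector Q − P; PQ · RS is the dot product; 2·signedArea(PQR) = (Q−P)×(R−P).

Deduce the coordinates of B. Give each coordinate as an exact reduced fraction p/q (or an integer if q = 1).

1. B_x = 623/146  [line 8/3·x + 1·y + -17 = 0 ∩ |BA|² = 648253/2628]
2. B_y = 1231/219  [line 8/3·x + 1·y + -17 = 0 ∩ |BA|² = 648253/2628]
   → B = (623/146, 1231/219)

B = (623/146, 1231/219)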